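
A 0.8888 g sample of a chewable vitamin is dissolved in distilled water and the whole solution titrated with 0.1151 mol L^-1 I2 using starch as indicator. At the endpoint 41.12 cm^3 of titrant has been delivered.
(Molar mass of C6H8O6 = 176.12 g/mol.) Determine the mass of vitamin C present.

0.8336 g

C6H8O6 + I2 → C6H6O6 + 2 HI
n(I2) = 0.04112 L × 0.1151 mol/L = 4.733 × 10^-3 mol
n(C6H8O6) = 4.733 × 10^-3 mol (1:1 ratio)
mass of C6H8O6 = 4.733 × 10^-3 × 176.12 g/mol = 0.8336 g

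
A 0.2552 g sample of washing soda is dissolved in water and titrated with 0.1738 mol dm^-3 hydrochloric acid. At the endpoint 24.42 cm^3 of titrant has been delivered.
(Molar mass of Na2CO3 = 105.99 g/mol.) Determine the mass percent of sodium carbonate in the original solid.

Na2CO3 + 2 HCl → 2 NaCl + H2O + CO2
n(HCl) = 0.02442 L × 0.1738 mol/L = 4.244 × 10^-3 mol
From the 1:2 ratio, n(Na2CO3) = 1/2 × 4.244 × 10^-3 = 2.122 × 10^-3 mol
mass of Na2CO3 = 2.122 × 10^-3 × 105.99 g/mol = 0.2249 g
% Na2CO3 = 0.2249 / 0.2552 × 100 = 88.14 %

88.14 %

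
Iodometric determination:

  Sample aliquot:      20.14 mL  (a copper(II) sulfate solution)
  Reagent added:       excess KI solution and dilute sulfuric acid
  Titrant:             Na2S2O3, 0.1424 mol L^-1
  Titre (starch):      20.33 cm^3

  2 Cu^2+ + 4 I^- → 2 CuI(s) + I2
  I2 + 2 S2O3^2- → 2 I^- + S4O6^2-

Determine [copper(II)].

n(S2O3^2-) = 0.02033 × 0.1424 = 2.895 × 10^-3 mol
n(I2) = n(S2O3^2-)/2 = 1.447 × 10^-3 mol
From the 2:1 ratio, n(Cu2+) in the aliquot = 2/1 × 1.447 × 10^-3 = 2.895 × 10^-3 mol
[Cu2+] = 2.895 × 10^-3 / 0.02014 = 0.1437 mol/L

0.1437 mol/L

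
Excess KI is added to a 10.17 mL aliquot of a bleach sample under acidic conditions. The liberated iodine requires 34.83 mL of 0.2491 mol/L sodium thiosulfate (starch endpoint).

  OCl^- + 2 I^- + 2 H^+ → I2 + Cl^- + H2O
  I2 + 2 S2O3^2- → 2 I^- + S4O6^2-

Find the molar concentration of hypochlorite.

n(S2O3^2-) = 0.03483 × 0.2491 = 8.676 × 10^-3 mol
n(I2) = n(S2O3^2-)/2 = 4.338 × 10^-3 mol
n(OCl^-) in the aliquot = 4.338 × 10^-3 mol (1:1 ratio)
[OCl^-] = 4.338 × 10^-3 / 0.01017 = 0.4266 mol/L

0.4266 mol/L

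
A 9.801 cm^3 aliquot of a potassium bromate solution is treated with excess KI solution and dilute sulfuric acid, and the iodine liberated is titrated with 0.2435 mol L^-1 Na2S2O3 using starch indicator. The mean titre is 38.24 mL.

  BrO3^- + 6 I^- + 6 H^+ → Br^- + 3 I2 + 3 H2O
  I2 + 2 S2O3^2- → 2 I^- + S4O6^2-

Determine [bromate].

0.1583 mol/L

n(S2O3^2-) = 0.03824 × 0.2435 = 9.311 × 10^-3 mol
n(I2) = n(S2O3^2-)/2 = 4.656 × 10^-3 mol
From the 1:3 ratio, n(BrO3^-) in the aliquot = 1/3 × 4.656 × 10^-3 = 1.552 × 10^-3 mol
[BrO3^-] = 1.552 × 10^-3 / 0.009801 = 0.1583 mol/L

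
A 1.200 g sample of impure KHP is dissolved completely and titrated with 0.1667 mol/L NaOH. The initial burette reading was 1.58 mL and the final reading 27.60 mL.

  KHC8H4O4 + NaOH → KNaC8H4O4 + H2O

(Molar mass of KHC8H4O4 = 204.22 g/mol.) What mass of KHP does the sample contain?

n(NaOH) = 0.02602 L × 0.1667 mol/L = 4.338 × 10^-3 mol
n(KHC8H4O4) = 4.338 × 10^-3 mol (1:1 ratio)
mass of KHC8H4O4 = 4.338 × 10^-3 × 204.22 g/mol = 0.8858 g

0.8858 g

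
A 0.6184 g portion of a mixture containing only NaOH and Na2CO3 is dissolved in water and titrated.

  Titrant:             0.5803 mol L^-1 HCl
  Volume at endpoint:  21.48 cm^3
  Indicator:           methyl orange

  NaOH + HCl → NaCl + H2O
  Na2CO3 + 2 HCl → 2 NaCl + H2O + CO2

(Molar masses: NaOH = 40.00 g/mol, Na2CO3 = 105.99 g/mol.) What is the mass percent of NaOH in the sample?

n(HCl) = 0.02148 × 0.5803 = 0.01246 mol
Let x = n(NaOH), y = n(Na2CO3).
Titrant: 1x + 2y = 0.01246;  mass: 40.00x + 105.99y = 0.6184
Solving, x = 3.245 × 10^-3 mol, y = 4.610 × 10^-3 mol
mass of NaOH = 3.245 × 10^-3 × 40.00 = 0.1298 g
% NaOH = 0.1298 / 0.6184 × 100 = 20.99 %

20.99 %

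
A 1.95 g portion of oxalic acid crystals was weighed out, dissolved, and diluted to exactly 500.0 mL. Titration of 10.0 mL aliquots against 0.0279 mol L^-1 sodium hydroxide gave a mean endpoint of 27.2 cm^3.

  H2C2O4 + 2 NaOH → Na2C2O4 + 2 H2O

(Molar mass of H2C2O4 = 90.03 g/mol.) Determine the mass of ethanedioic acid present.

1.71 g

n(NaOH) per titration = 0.0272 × 0.0279 = 7.59 × 10^-4 mol
From the 1:2 ratio, n(H2C2O4) in each aliquot = 1/2 × 7.59 × 10^-4 = 3.79 × 10^-4 mol
n(H2C2O4) in the whole flask = 3.79 × 10^-4 × 500.0/10.0 = 0.0190 mol
mass of H2C2O4 = 0.0190 × 90.03 = 1.71 g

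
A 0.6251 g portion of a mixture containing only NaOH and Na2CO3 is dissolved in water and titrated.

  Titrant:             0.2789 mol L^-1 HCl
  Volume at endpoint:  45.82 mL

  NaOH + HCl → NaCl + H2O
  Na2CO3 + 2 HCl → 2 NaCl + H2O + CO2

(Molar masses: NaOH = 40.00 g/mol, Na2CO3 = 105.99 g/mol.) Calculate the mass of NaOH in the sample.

0.1605 g

n(HCl) = 0.04582 × 0.2789 = 0.01278 mol
Let x = n(NaOH), y = n(Na2CO3).
Titrant: 1x + 2y = 0.01278;  mass: 40.00x + 105.99y = 0.6251
Solving, x = 4.012 × 10^-3 mol, y = 4.384 × 10^-3 mol
mass of NaOH = 4.012 × 10^-3 × 40.00 = 0.1605 g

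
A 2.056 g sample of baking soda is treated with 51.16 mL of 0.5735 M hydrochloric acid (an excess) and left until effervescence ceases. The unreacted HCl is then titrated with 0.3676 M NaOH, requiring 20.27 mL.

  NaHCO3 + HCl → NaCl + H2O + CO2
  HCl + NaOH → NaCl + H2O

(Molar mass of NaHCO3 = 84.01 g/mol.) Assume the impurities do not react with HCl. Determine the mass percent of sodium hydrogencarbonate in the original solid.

89.44 %

n(HCl) added = 0.05116 × 0.5735 = 0.02934 mol
n(NaOH) used in back-titration = 0.02027 × 0.3676 = 7.451 × 10^-3 mol
n(HCl) left over = 7.451 × 10^-3 mol (1:1 ratio)
n(HCl) consumed by analyte = 0.02934 − 7.451 × 10^-3 = 0.02189 mol
n(NaHCO3) = 0.02189 mol (1:1 ratio)
mass of NaHCO3 = 0.02189 × 84.01 = 1.839 g
% NaHCO3 = 1.839 / 2.056 × 100 = 89.44 %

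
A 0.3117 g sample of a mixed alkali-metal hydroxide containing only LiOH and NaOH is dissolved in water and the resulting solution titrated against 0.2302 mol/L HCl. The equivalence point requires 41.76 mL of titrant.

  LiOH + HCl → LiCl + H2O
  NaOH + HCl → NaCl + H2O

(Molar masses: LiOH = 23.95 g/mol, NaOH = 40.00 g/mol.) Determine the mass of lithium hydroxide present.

n(HCl) = 0.04176 × 0.2302 = 9.613 × 10^-3 mol
Let x = n(LiOH), y = n(NaOH).
Titrant: 1x + 1y = 9.613 × 10^-3;  mass: 23.95x + 40.00y = 0.3117
Solving, x = 4.537 × 10^-3 mol, y = 5.076 × 10^-3 mol
mass of LiOH = 4.537 × 10^-3 × 23.95 = 0.1087 g

0.1087 g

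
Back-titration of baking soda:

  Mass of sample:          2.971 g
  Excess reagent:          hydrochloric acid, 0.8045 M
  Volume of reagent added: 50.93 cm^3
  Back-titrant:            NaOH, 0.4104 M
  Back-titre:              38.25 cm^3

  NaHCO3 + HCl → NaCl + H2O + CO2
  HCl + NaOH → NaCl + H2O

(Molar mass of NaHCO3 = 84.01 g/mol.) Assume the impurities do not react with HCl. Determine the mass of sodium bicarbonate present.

2.123 g

n(HCl) added = 0.05093 × 0.8045 = 0.04097 mol
n(NaOH) used in back-titration = 0.03825 × 0.4104 = 0.01570 mol
n(HCl) left over = 0.01570 mol (1:1 ratio)
n(HCl) consumed by analyte = 0.04097 − 0.01570 = 0.02528 mol
n(NaHCO3) = 0.02528 mol (1:1 ratio)
mass of NaHCO3 = 0.02528 × 84.01 = 2.123 g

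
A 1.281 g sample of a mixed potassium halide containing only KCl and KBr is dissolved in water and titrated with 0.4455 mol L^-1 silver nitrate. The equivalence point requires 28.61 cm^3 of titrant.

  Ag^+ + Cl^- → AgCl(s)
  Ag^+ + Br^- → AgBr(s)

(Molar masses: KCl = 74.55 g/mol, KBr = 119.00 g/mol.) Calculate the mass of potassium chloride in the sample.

n(AgNO3) = 0.02861 × 0.4455 = 0.01275 mol
Let x = n(KCl), y = n(KBr).
Titrant: 1x + 1y = 0.01275;  mass: 74.55x + 119.00y = 1.281
Solving, x = 5.304 × 10^-3 mol, y = 7.442 × 10^-3 mol
mass of KCl = 5.304 × 10^-3 × 74.55 = 0.3954 g

0.3954 g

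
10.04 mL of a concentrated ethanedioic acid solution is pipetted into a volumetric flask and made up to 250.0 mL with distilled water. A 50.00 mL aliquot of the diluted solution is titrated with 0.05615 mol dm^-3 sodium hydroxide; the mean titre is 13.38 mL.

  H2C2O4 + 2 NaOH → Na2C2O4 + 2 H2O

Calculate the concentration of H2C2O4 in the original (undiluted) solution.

0.1871 mol/L

n(NaOH) = 0.01338 × 0.05615 = 7.513 × 10^-4 mol
From the 1:2 ratio, n(H2C2O4) in the aliquot = 1/2 × 7.513 × 10^-4 = 3.756 × 10^-4 mol
[H2C2O4]_dilute = 3.756 × 10^-4 / 0.05000 = 0.007513 mol/L
Dilution factor = 250.0 / 10.04 = 24.90
[H2C2O4]_stock = 0.007513 × 24.90 = 0.1871 mol/L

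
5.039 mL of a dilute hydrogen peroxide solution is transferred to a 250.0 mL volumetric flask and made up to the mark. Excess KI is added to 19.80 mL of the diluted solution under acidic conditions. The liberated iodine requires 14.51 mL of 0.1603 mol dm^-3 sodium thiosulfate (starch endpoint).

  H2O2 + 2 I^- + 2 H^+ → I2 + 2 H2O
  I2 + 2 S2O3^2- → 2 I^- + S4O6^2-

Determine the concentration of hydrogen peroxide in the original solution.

2.914 mol/L

n(S2O3^2-) = 0.01451 × 0.1603 = 2.326 × 10^-3 mol
n(I2) = n(S2O3^2-)/2 = 1.163 × 10^-3 mol
n(H2O2) in the aliquot = 1.163 × 10^-3 mol (1:1 ratio)
[H2O2]_dilute = 1.163 × 10^-3 / 0.01980 = 0.05874 mol/L
[H2O2]_original = 0.05874 × 250.0/5.039 = 2.914 mol/L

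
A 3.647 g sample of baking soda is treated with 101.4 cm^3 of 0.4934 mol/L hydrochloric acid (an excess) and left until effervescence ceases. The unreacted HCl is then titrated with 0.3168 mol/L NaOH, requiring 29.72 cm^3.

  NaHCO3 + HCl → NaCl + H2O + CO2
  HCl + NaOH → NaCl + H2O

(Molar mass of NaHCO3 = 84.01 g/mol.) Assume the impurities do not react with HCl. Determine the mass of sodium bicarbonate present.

3.412 g

n(HCl) added = 0.1014 × 0.4934 = 0.05003 mol
n(NaOH) used in back-titration = 0.02972 × 0.3168 = 9.415 × 10^-3 mol
n(HCl) left over = 9.415 × 10^-3 mol (1:1 ratio)
n(HCl) consumed by analyte = 0.05003 − 9.415 × 10^-3 = 0.04062 mol
n(NaHCO3) = 0.04062 mol (1:1 ratio)
mass of NaHCO3 = 0.04062 × 84.01 = 3.412 g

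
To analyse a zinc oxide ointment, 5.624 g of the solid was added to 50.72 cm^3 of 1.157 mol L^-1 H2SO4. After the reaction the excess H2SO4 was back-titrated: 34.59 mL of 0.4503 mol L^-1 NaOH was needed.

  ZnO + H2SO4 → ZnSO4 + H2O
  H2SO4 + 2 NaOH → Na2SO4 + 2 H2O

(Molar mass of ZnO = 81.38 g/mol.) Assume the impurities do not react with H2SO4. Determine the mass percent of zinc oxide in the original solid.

n(H2SO4) added = 0.05072 × 1.157 = 0.05868 mol
n(NaOH) used in back-titration = 0.03459 × 0.4503 = 0.01558 mol
From the 1:2 ratio, n(H2SO4) left over = 1/2 × 0.01558 = 7.788 × 10^-3 mol
n(H2SO4) consumed by analyte = 0.05868 − 7.788 × 10^-3 = 0.05090 mol
n(ZnO) = 0.05090 mol (1:1 ratio)
mass of ZnO = 0.05090 × 81.38 = 4.142 g
% ZnO = 4.142 / 5.624 × 100 = 73.65 %

73.65 %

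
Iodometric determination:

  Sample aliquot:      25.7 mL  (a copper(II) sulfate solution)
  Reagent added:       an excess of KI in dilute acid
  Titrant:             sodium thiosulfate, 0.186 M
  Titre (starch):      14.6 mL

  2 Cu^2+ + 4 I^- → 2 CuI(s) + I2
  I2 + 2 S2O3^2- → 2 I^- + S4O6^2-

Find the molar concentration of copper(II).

0.106 M

n(S2O3^2-) = 0.0146 × 0.186 = 2.72 × 10^-3 mol
n(I2) = n(S2O3^2-)/2 = 1.36 × 10^-3 mol
From the 2:1 ratio, n(Cu2+) in the aliquot = 2/1 × 1.36 × 10^-3 = 2.72 × 10^-3 mol
[Cu2+] = 2.72 × 10^-3 / 0.0257 = 0.106 mol/L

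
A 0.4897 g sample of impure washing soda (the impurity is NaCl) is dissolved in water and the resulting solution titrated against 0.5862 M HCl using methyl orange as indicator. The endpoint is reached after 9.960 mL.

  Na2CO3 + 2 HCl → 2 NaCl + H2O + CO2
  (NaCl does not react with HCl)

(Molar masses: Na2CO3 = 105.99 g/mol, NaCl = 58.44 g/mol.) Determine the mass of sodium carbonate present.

n(HCl) = 0.009960 × 0.5862 = 5.839 × 10^-3 mol
Let x = n(Na2CO3), y = n(NaCl).
Titrant: 2x = 5.839 × 10^-3;  mass: 105.99x + 58.44y = 0.4897
Solving, x = 2.919 × 10^-3 mol, y = 3.085 × 10^-3 mol
mass of Na2CO3 = 2.919 × 10^-3 × 105.99 = 0.3094 g

0.3094 g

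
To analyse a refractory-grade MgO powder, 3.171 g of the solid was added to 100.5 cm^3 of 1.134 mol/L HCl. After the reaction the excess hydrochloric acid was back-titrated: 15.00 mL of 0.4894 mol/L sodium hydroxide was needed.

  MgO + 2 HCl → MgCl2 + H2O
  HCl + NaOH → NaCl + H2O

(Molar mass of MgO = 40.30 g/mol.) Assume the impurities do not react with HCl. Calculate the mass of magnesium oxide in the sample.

n(HCl) added = 0.1005 × 1.134 = 0.1140 mol
n(NaOH) used in back-titration = 0.01500 × 0.4894 = 7.341 × 10^-3 mol
n(HCl) left over = 7.341 × 10^-3 mol (1:1 ratio)
n(HCl) consumed by analyte = 0.1140 − 7.341 × 10^-3 = 0.1066 mol
From the 1:2 ratio, n(MgO) = 1/2 × 0.1066 = 0.05331 mol
mass of MgO = 0.05331 × 40.30 = 2.149 g

2.149 g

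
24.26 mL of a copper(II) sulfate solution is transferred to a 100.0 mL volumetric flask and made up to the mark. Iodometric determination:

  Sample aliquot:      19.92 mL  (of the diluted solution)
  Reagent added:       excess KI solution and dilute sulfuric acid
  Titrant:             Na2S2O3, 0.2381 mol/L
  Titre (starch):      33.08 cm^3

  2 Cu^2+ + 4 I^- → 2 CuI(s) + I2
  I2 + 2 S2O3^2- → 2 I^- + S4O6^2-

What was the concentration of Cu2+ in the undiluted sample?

1.630 mol/L

n(S2O3^2-) = 0.03308 × 0.2381 = 7.876 × 10^-3 mol
n(I2) = n(S2O3^2-)/2 = 3.938 × 10^-3 mol
From the 2:1 ratio, n(Cu2+) in the aliquot = 2/1 × 3.938 × 10^-3 = 7.876 × 10^-3 mol
[Cu2+]_dilute = 7.876 × 10^-3 / 0.01992 = 0.3954 mol/L
[Cu2+]_original = 0.3954 × 100.0/24.26 = 1.630 mol/L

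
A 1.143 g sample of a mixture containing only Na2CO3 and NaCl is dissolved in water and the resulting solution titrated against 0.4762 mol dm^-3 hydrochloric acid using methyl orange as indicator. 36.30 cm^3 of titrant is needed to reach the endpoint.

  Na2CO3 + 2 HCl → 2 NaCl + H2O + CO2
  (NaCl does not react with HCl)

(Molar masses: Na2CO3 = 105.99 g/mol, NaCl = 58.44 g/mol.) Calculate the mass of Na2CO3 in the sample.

n(HCl) = 0.03630 × 0.4762 = 0.01729 mol
Let x = n(Na2CO3), y = n(NaCl).
Titrant: 2x = 0.01729;  mass: 105.99x + 58.44y = 1.143
Solving, x = 8.643 × 10^-3 mol, y = 3.883 × 10^-3 mol
mass of Na2CO3 = 8.643 × 10^-3 × 105.99 = 0.9161 g

0.9161 g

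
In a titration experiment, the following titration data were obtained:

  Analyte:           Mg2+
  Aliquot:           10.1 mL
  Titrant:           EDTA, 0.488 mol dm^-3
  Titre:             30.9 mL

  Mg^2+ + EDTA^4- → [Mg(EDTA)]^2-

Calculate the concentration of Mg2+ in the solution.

n(EDTA) = 0.0309 L × 0.488 mol/L = 0.0151 mol
n(Mg2+) = 0.0151 mol (1:1 mole ratio)
[Mg2+] = 0.0151 mol / 0.0101 L = 1.49 mol/L

1.49 mol/L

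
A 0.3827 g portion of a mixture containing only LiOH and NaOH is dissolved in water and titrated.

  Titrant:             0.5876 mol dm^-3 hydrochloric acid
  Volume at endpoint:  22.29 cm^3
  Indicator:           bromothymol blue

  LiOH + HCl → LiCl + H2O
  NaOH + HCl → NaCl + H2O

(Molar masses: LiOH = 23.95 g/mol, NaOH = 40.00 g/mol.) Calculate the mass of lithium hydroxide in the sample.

n(HCl) = 0.02229 × 0.5876 = 0.01310 mol
Let x = n(LiOH), y = n(NaOH).
Titrant: 1x + 1y = 0.01310;  mass: 23.95x + 40.00y = 0.3827
Solving, x = 8.798 × 10^-3 mol, y = 4.300 × 10^-3 mol
mass of LiOH = 8.798 × 10^-3 × 23.95 = 0.2107 g

0.2107 g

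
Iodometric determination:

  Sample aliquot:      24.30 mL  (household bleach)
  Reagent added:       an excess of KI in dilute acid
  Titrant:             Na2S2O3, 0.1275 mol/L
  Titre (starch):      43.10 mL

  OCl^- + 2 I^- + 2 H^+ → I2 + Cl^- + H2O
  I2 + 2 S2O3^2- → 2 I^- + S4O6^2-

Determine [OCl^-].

0.1131 mol/L

n(S2O3^2-) = 0.04310 × 0.1275 = 5.495 × 10^-3 mol
n(I2) = n(S2O3^2-)/2 = 2.748 × 10^-3 mol
n(OCl^-) in the aliquot = 2.748 × 10^-3 mol (1:1 ratio)
[OCl^-] = 2.748 × 10^-3 / 0.02430 = 0.1131 mol/L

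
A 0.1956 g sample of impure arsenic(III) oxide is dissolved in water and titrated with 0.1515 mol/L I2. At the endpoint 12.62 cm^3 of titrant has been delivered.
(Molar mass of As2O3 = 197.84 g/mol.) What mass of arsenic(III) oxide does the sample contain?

0.1891 g

As2O3 + 2 I2 + 2 H2O → As2O5 + 4 HI
n(I2) = 0.01262 L × 0.1515 mol/L = 1.912 × 10^-3 mol
From the 1:2 ratio, n(As2O3) = 1/2 × 1.912 × 10^-3 = 9.560 × 10^-4 mol
mass of As2O3 = 9.560 × 10^-4 × 197.84 g/mol = 0.1891 g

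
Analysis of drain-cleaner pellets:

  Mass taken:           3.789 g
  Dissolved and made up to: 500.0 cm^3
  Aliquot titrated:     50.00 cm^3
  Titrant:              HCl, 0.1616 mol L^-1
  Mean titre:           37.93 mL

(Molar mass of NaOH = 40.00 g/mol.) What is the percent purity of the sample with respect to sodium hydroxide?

NaOH + HCl → NaCl + H2O
n(HCl) per titration = 0.03793 × 0.1616 = 6.129 × 10^-3 mol
n(NaOH) in each aliquot = 6.129 × 10^-3 mol (1:1 ratio)
n(NaOH) in the whole flask = 6.129 × 10^-3 × 500.0/50.00 = 0.06129 mol
mass of NaOH = 0.06129 × 40.00 = 2.452 g
% NaOH = 2.452 / 3.789 × 100 = 64.71 %

64.71 %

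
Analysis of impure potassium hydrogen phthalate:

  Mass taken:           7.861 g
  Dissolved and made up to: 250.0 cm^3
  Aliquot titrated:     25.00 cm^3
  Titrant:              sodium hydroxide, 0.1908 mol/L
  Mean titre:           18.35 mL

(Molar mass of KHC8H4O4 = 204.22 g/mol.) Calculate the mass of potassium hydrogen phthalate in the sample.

7.150 g

KHC8H4O4 + NaOH → KNaC8H4O4 + H2O
n(NaOH) per titration = 0.01835 × 0.1908 = 3.501 × 10^-3 mol
n(KHC8H4O4) in each aliquot = 3.501 × 10^-3 mol (1:1 ratio)
n(KHC8H4O4) in the whole flask = 3.501 × 10^-3 × 250.0/25.00 = 0.03501 mol
mass of KHC8H4O4 = 0.03501 × 204.22 = 7.150 g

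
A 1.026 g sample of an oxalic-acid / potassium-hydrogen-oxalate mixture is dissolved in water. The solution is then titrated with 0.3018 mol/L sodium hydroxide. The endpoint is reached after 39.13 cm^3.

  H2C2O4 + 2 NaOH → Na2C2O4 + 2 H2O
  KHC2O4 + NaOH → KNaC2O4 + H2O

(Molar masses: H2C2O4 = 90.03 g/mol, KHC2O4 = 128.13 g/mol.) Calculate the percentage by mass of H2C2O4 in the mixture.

25.72 %

n(NaOH) = 0.03913 × 0.3018 = 0.01181 mol
Let x = n(H2C2O4), y = n(KHC2O4).
Titrant: 2x + 1y = 0.01181;  mass: 90.03x + 128.13y = 1.026
Solving, x = 2.931 × 10^-3 mol, y = 5.948 × 10^-3 mol
mass of H2C2O4 = 2.931 × 10^-3 × 90.03 = 0.2638 g
% H2C2O4 = 0.2638 / 1.026 × 100 = 25.72 %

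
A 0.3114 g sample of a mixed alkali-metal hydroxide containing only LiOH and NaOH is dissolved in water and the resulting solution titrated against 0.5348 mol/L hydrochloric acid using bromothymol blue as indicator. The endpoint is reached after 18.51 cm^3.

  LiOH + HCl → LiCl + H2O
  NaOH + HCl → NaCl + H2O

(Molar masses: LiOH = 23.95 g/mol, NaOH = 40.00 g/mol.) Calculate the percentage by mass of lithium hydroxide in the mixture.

n(HCl) = 0.01851 × 0.5348 = 9.899 × 10^-3 mol
Let x = n(LiOH), y = n(NaOH).
Titrant: 1x + 1y = 9.899 × 10^-3;  mass: 23.95x + 40.00y = 0.3114
Solving, x = 5.269 × 10^-3 mol, y = 4.630 × 10^-3 mol
mass of LiOH = 5.269 × 10^-3 × 23.95 = 0.1262 g
% LiOH = 0.1262 / 0.3114 × 100 = 40.52 %

40.52 %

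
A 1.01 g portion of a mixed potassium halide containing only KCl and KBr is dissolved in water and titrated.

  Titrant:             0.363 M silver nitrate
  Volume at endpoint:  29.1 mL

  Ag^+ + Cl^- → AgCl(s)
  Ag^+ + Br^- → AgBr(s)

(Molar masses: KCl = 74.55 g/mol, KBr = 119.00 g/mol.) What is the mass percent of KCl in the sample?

n(AgNO3) = 0.0291 × 0.363 = 0.0106 mol
Let x = n(KCl), y = n(KBr).
Titrant: 1x + 1y = 0.0106;  mass: 74.55x + 119.00y = 1.01
Solving, x = 5.56 × 10^-3 mol, y = 5.01 × 10^-3 mol
mass of KCl = 5.56 × 10^-3 × 74.55 = 0.414 g
% KCl = 0.414 / 1.01 × 100 = 41.0 %

41.0 %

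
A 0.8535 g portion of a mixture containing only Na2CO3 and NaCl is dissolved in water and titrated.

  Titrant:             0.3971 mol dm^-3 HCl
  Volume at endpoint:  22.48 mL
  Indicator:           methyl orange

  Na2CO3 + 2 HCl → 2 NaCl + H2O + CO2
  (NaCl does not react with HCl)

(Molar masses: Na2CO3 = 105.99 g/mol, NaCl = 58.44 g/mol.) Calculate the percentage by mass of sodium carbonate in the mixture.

n(HCl) = 0.02248 × 0.3971 = 8.927 × 10^-3 mol
Let x = n(Na2CO3), y = n(NaCl).
Titrant: 2x = 8.927 × 10^-3;  mass: 105.99x + 58.44y = 0.8535
Solving, x = 4.463 × 10^-3 mol, y = 6.510 × 10^-3 mol
mass of Na2CO3 = 4.463 × 10^-3 × 105.99 = 0.4731 g
% Na2CO3 = 0.4731 / 0.8535 × 100 = 55.43 %

55.43 %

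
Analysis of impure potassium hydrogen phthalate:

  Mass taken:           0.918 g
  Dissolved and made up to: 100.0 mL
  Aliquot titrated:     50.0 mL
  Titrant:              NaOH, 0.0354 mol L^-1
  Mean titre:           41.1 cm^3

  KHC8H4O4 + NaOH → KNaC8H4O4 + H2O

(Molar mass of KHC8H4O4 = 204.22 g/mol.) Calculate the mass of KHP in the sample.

0.594 g

n(NaOH) per titration = 0.0411 × 0.0354 = 1.45 × 10^-3 mol
n(KHC8H4O4) in each aliquot = 1.45 × 10^-3 mol (1:1 ratio)
n(KHC8H4O4) in the whole flask = 1.45 × 10^-3 × 100.0/50.0 = 2.91 × 10^-3 mol
mass of KHC8H4O4 = 2.91 × 10^-3 × 204.22 = 0.594 g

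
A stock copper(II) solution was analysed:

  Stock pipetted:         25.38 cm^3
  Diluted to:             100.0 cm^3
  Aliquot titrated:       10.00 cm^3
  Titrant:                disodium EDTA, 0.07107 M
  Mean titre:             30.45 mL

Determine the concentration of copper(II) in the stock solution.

0.8527 M

Cu^2+ + EDTA^4- → [Cu(EDTA)]^2-
n(EDTA) = 0.03045 × 0.07107 = 2.164 × 10^-3 mol
n(Cu2+) in the aliquot = 2.164 × 10^-3 mol (1:1 ratio)
[Cu2+]_dilute = 2.164 × 10^-3 / 0.01000 = 0.2164 mol/L
Dilution factor = 100.0 / 25.38 = 3.940
[Cu2+]_stock = 0.2164 × 3.940 = 0.8527 mol/L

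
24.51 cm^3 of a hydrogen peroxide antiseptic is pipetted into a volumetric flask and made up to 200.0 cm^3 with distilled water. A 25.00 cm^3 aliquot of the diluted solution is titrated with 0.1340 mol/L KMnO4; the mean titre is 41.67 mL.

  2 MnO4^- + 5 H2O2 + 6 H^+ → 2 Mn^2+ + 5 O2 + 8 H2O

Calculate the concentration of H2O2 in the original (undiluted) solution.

n(KMnO4) = 0.04167 × 0.1340 = 5.584 × 10^-3 mol
From the 5:2 ratio, n(H2O2) in the aliquot = 5/2 × 5.584 × 10^-3 = 0.01396 mol
[H2O2]_dilute = 0.01396 / 0.02500 = 0.5584 mol/L
Dilution factor = 200.0 / 24.51 = 8.160
[H2O2]_stock = 0.5584 × 8.160 = 4.556 mol/L

4.556 mol/L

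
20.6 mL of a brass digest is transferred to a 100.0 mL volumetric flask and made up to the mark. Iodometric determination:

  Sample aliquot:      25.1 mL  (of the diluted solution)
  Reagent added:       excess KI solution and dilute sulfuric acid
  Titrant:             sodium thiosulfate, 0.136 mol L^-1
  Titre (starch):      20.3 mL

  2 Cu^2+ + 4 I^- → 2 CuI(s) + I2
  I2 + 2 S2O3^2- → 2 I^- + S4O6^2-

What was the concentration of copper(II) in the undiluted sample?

0.534 mol/L

n(S2O3^2-) = 0.0203 × 0.136 = 2.76 × 10^-3 mol
n(I2) = n(S2O3^2-)/2 = 1.38 × 10^-3 mol
From the 2:1 ratio, n(Cu2+) in the aliquot = 2/1 × 1.38 × 10^-3 = 2.76 × 10^-3 mol
[Cu2+]_dilute = 2.76 × 10^-3 / 0.0251 = 0.110 mol/L
[Cu2+]_original = 0.110 × 100.0/20.6 = 0.534 mol/L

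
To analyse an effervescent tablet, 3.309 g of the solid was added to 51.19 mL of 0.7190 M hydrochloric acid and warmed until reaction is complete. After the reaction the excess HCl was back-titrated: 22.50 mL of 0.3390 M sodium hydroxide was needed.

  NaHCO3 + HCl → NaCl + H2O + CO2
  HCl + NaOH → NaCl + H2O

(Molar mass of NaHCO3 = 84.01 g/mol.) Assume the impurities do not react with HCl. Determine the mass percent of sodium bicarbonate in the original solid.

74.08 %

n(HCl) added = 0.05119 × 0.7190 = 0.03681 mol
n(NaOH) used in back-titration = 0.02250 × 0.3390 = 7.628 × 10^-3 mol
n(HCl) left over = 7.628 × 10^-3 mol (1:1 ratio)
n(HCl) consumed by analyte = 0.03681 − 7.628 × 10^-3 = 0.02918 mol
n(NaHCO3) = 0.02918 mol (1:1 ratio)
mass of NaHCO3 = 0.02918 × 84.01 = 2.451 g
% NaHCO3 = 2.451 / 3.309 × 100 = 74.08 %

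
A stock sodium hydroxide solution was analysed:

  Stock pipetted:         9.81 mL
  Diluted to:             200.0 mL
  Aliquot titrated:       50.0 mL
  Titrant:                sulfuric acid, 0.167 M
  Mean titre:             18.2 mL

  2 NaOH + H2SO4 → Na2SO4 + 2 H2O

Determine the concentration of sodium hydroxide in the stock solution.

2.48 M

n(H2SO4) = 0.0182 × 0.167 = 3.04 × 10^-3 mol
From the 2:1 ratio, n(NaOH) in the aliquot = 2/1 × 3.04 × 10^-3 = 6.08 × 10^-3 mol
[NaOH]_dilute = 6.08 × 10^-3 / 0.0500 = 0.122 mol/L
Dilution factor = 200.0 / 9.81 = 20.39
[NaOH]_stock = 0.122 × 20.39 = 2.48 mol/L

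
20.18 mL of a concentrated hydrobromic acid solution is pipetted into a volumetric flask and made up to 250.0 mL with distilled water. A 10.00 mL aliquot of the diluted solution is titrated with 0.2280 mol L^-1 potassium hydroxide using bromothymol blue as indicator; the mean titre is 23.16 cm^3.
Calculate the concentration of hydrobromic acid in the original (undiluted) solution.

6.542 mol/L

HBr + KOH → KBr + H2O
n(KOH) = 0.02316 × 0.2280 = 5.280 × 10^-3 mol
n(HBr) in the aliquot = 5.280 × 10^-3 mol (1:1 ratio)
[HBr]_dilute = 5.280 × 10^-3 / 0.01000 = 0.5280 mol/L
Dilution factor = 250.0 / 20.18 = 12.39
[HBr]_stock = 0.5280 × 12.39 = 6.542 mol/L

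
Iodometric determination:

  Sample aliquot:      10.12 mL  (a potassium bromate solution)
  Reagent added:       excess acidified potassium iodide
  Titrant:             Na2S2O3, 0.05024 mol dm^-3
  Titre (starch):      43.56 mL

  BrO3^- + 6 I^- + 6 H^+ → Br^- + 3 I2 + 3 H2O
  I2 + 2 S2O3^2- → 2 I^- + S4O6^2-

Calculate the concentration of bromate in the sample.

0.03604 mol/L

n(S2O3^2-) = 0.04356 × 0.05024 = 2.188 × 10^-3 mol
n(I2) = n(S2O3^2-)/2 = 1.094 × 10^-3 mol
From the 1:3 ratio, n(BrO3^-) in the aliquot = 1/3 × 1.094 × 10^-3 = 3.647 × 10^-4 mol
[BrO3^-] = 3.647 × 10^-4 / 0.01012 = 0.03604 mol/L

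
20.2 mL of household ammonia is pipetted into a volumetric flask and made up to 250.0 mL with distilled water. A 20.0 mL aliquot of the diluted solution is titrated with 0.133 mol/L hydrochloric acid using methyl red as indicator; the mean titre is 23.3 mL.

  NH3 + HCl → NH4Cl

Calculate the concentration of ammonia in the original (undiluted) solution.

n(HCl) = 0.0233 × 0.133 = 3.10 × 10^-3 mol
n(NH3) in the aliquot = 3.10 × 10^-3 mol (1:1 ratio)
[NH3]_dilute = 3.10 × 10^-3 / 0.0200 = 0.155 mol/L
Dilution factor = 250.0 / 20.2 = 12.38
[NH3]_stock = 0.155 × 12.38 = 1.92 mol/L

1.92 mol/L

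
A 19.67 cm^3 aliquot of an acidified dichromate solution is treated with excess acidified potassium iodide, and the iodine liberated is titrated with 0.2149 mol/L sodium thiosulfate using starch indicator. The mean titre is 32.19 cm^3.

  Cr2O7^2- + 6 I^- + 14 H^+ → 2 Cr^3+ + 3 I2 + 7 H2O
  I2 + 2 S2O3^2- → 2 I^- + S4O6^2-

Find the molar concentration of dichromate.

n(S2O3^2-) = 0.03219 × 0.2149 = 6.918 × 10^-3 mol
n(I2) = n(S2O3^2-)/2 = 3.459 × 10^-3 mol
From the 1:3 ratio, n(Cr2O7^2-) in the aliquot = 1/3 × 3.459 × 10^-3 = 1.153 × 10^-3 mol
[Cr2O7^2-] = 1.153 × 10^-3 / 0.01967 = 0.05861 mol/L

0.05861 mol/L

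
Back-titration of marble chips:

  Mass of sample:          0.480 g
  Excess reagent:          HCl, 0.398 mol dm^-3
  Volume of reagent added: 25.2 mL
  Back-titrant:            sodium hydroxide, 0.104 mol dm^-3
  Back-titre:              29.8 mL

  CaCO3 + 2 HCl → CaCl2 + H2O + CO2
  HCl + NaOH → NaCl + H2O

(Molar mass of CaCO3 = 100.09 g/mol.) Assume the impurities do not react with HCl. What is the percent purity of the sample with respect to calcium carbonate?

72.3 %

n(HCl) added = 0.0252 × 0.398 = 0.0100 mol
n(NaOH) used in back-titration = 0.0298 × 0.104 = 3.10 × 10^-3 mol
n(HCl) left over = 3.10 × 10^-3 mol (1:1 ratio)
n(HCl) consumed by analyte = 0.0100 − 3.10 × 10^-3 = 6.93 × 10^-3 mol
From the 1:2 ratio, n(CaCO3) = 1/2 × 6.93 × 10^-3 = 3.47 × 10^-3 mol
mass of CaCO3 = 3.47 × 10^-3 × 100.09 = 0.347 g
% CaCO3 = 0.347 / 0.480 × 100 = 72.3 %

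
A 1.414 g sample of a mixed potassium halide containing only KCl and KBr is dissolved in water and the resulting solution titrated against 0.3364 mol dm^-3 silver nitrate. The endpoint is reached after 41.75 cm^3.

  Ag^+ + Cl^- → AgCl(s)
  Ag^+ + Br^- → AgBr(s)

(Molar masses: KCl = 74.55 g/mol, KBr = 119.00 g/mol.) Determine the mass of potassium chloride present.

0.4316 g

n(AgNO3) = 0.04175 × 0.3364 = 0.01404 mol
Let x = n(KCl), y = n(KBr).
Titrant: 1x + 1y = 0.01404;  mass: 74.55x + 119.00y = 1.414
Solving, x = 5.789 × 10^-3 mol, y = 8.256 × 10^-3 mol
mass of KCl = 5.789 × 10^-3 × 74.55 = 0.4316 g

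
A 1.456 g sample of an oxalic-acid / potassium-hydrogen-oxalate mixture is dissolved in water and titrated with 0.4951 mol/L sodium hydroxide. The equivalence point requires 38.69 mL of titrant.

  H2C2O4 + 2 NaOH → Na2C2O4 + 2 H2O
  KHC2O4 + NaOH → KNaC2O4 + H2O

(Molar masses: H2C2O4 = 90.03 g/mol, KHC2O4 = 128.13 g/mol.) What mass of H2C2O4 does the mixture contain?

n(NaOH) = 0.03869 × 0.4951 = 0.01916 mol
Let x = n(H2C2O4), y = n(KHC2O4).
Titrant: 2x + 1y = 0.01916;  mass: 90.03x + 128.13y = 1.456
Solving, x = 6.006 × 10^-3 mol, y = 7.143 × 10^-3 mol
mass of H2C2O4 = 6.006 × 10^-3 × 90.03 = 0.5407 g

0.5407 g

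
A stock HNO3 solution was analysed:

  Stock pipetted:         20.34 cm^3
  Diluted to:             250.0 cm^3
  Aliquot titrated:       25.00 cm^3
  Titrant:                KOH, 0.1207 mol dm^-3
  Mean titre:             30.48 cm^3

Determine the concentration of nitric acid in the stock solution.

HNO3 + KOH → KNO3 + H2O
n(KOH) = 0.03048 × 0.1207 = 3.679 × 10^-3 mol
n(HNO3) in the aliquot = 3.679 × 10^-3 mol (1:1 ratio)
[HNO3]_dilute = 3.679 × 10^-3 / 0.02500 = 0.1472 mol/L
Dilution factor = 250.0 / 20.34 = 12.29
[HNO3]_stock = 0.1472 × 12.29 = 1.809 mol/L

1.809 mol/L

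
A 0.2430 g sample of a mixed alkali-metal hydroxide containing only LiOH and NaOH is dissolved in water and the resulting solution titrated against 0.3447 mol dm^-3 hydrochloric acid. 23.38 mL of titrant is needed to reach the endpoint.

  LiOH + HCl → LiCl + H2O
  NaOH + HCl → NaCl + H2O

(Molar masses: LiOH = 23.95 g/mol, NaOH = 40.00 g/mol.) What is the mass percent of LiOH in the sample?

48.74 %

n(HCl) = 0.02338 × 0.3447 = 8.059 × 10^-3 mol
Let x = n(LiOH), y = n(NaOH).
Titrant: 1x + 1y = 8.059 × 10^-3;  mass: 23.95x + 40.00y = 0.2430
Solving, x = 4.945 × 10^-3 mol, y = 3.114 × 10^-3 mol
mass of LiOH = 4.945 × 10^-3 × 23.95 = 0.1184 g
% LiOH = 0.1184 / 0.2430 × 100 = 48.74 %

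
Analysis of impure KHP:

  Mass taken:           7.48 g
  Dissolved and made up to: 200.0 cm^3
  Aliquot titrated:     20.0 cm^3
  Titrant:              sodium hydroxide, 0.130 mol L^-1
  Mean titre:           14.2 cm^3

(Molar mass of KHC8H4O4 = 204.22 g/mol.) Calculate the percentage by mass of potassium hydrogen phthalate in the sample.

KHC8H4O4 + NaOH → KNaC8H4O4 + H2O
n(NaOH) per titration = 0.0142 × 0.130 = 1.85 × 10^-3 mol
n(KHC8H4O4) in each aliquot = 1.85 × 10^-3 mol (1:1 ratio)
n(KHC8H4O4) in the whole flask = 1.85 × 10^-3 × 200.0/20.0 = 0.0185 mol
mass of KHC8H4O4 = 0.0185 × 204.22 = 3.77 g
% KHC8H4O4 = 3.77 / 7.48 × 100 = 50.4 %

50.4 %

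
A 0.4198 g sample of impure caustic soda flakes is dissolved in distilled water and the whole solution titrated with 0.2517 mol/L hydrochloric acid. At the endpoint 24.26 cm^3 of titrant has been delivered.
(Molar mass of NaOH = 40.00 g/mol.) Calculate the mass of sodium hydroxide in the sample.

0.2442 g

NaOH + HCl → NaCl + H2O
n(HCl) = 0.02426 L × 0.2517 mol/L = 6.106 × 10^-3 mol
n(NaOH) = 6.106 × 10^-3 mol (1:1 ratio)
mass of NaOH = 6.106 × 10^-3 × 40.00 g/mol = 0.2442 g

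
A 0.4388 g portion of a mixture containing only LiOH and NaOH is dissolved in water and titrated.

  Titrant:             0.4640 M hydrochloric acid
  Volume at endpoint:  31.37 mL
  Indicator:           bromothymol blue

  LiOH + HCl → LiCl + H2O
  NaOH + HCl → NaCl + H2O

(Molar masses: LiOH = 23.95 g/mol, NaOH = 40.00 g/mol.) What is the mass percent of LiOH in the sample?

48.77 %

n(HCl) = 0.03137 × 0.4640 = 0.01456 mol
Let x = n(LiOH), y = n(NaOH).
Titrant: 1x + 1y = 0.01456;  mass: 23.95x + 40.00y = 0.4388
Solving, x = 8.936 × 10^-3 mol, y = 5.619 × 10^-3 mol
mass of LiOH = 8.936 × 10^-3 × 23.95 = 0.2140 g
% LiOH = 0.2140 / 0.4388 × 100 = 48.77 %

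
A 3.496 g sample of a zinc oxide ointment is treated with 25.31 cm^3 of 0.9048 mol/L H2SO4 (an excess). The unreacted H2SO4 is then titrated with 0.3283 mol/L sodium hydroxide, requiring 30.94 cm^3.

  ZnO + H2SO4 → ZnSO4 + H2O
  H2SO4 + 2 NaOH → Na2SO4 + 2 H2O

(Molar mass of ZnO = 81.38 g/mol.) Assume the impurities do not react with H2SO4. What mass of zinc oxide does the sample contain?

1.450 g

n(H2SO4) added = 0.02531 × 0.9048 = 0.02290 mol
n(NaOH) used in back-titration = 0.03094 × 0.3283 = 0.01016 mol
From the 1:2 ratio, n(H2SO4) left over = 1/2 × 0.01016 = 5.079 × 10^-3 mol
n(H2SO4) consumed by analyte = 0.02290 − 5.079 × 10^-3 = 0.01782 mol
n(ZnO) = 0.01782 mol (1:1 ratio)
mass of ZnO = 0.01782 × 81.38 = 1.450 g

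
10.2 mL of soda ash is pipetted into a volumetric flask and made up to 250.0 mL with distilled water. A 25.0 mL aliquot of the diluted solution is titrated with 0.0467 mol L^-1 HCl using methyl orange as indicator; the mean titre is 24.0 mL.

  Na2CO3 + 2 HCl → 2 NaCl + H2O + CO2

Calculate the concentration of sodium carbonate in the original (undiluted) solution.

n(HCl) = 0.0240 × 0.0467 = 1.12 × 10^-3 mol
From the 1:2 ratio, n(Na2CO3) in the aliquot = 1/2 × 1.12 × 10^-3 = 5.60 × 10^-4 mol
[Na2CO3]_dilute = 5.60 × 10^-4 / 0.0250 = 0.0224 mol/L
Dilution factor = 250.0 / 10.2 = 24.51
[Na2CO3]_stock = 0.0224 × 24.51 = 0.549 mol/L

0.549 mol/L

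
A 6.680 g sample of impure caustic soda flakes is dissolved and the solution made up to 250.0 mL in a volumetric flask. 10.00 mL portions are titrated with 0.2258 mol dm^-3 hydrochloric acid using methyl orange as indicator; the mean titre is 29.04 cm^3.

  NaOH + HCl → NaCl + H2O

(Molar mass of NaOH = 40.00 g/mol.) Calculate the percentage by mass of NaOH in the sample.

98.16 %

n(HCl) per titration = 0.02904 × 0.2258 = 6.557 × 10^-3 mol
n(NaOH) in each aliquot = 6.557 × 10^-3 mol (1:1 ratio)
n(NaOH) in the whole flask = 6.557 × 10^-3 × 250.0/10.00 = 0.1639 mol
mass of NaOH = 0.1639 × 40.00 = 6.557 g
% NaOH = 6.557 / 6.680 × 100 = 98.16 %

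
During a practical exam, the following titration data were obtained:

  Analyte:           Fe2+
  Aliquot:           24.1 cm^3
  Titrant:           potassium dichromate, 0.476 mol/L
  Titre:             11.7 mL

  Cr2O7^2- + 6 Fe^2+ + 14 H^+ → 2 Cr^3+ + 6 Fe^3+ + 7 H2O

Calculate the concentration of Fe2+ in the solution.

1.39 mol/L

n(K2Cr2O7) = 0.0117 L × 0.476 mol/L = 5.57 × 10^-3 mol
From the 6:1 mole ratio, n(Fe2+) = 6/1 × 5.57 × 10^-3 = 0.0334 mol
[Fe2+] = 0.0334 mol / 0.0241 L = 1.39 mol/L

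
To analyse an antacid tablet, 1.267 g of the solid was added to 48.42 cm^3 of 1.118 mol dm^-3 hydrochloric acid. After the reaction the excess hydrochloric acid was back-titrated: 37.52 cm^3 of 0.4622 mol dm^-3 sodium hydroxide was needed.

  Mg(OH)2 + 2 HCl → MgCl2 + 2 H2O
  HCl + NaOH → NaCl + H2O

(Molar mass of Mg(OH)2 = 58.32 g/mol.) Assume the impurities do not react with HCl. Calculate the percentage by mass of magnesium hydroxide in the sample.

84.68 %

n(HCl) added = 0.04842 × 1.118 = 0.05413 mol
n(NaOH) used in back-titration = 0.03752 × 0.4622 = 0.01734 mol
n(HCl) left over = 0.01734 mol (1:1 ratio)
n(HCl) consumed by analyte = 0.05413 − 0.01734 = 0.03679 mol
From the 1:2 ratio, n(Mg(OH)2) = 1/2 × 0.03679 = 0.01840 mol
mass of Mg(OH)2 = 0.01840 × 58.32 = 1.073 g
% Mg(OH)2 = 1.073 / 1.267 × 100 = 84.68 %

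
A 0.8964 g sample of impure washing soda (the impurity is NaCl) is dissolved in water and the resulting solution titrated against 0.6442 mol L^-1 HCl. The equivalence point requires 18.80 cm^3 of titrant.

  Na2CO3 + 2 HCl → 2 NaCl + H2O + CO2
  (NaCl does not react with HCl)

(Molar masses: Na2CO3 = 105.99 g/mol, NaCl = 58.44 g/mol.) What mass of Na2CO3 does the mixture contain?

0.6418 g

n(HCl) = 0.01880 × 0.6442 = 0.01211 mol
Let x = n(Na2CO3), y = n(NaCl).
Titrant: 2x = 0.01211;  mass: 105.99x + 58.44y = 0.8964
Solving, x = 6.055 × 10^-3 mol, y = 4.356 × 10^-3 mol
mass of Na2CO3 = 6.055 × 10^-3 × 105.99 = 0.6418 g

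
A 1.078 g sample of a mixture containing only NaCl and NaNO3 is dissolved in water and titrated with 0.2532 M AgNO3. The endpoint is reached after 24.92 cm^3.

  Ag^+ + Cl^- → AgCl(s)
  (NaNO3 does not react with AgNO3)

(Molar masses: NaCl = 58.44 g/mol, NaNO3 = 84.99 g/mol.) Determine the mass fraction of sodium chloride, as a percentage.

n(AgNO3) = 0.02492 × 0.2532 = 6.310 × 10^-3 mol
Let x = n(NaCl), y = n(NaNO3).
Titrant: 1x = 6.310 × 10^-3;  mass: 58.44x + 84.99y = 1.078
Solving, x = 6.310 × 10^-3 mol, y = 8.345 × 10^-3 mol
mass of NaCl = 6.310 × 10^-3 × 58.44 = 0.3687 g
% NaCl = 0.3687 / 1.078 × 100 = 34.21 %

34.21 %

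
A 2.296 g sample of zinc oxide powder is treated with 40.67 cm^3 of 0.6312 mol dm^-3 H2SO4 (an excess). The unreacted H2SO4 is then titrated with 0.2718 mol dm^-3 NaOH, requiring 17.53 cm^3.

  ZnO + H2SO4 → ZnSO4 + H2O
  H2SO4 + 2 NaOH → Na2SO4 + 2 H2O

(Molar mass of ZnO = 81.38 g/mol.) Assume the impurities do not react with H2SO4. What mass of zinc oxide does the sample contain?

1.895 g

n(H2SO4) added = 0.04067 × 0.6312 = 0.02567 mol
n(NaOH) used in back-titration = 0.01753 × 0.2718 = 4.765 × 10^-3 mol
From the 1:2 ratio, n(H2SO4) left over = 1/2 × 4.765 × 10^-3 = 2.382 × 10^-3 mol
n(H2SO4) consumed by analyte = 0.02567 − 2.382 × 10^-3 = 0.02329 mol
n(ZnO) = 0.02329 mol (1:1 ratio)
mass of ZnO = 0.02329 × 81.38 = 1.895 g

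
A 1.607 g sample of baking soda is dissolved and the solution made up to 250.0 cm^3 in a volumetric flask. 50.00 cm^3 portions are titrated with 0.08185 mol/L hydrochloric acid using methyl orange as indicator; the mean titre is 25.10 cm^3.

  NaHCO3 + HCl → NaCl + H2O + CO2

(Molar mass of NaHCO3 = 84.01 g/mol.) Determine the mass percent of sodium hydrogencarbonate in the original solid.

53.70 %

n(HCl) per titration = 0.02510 × 0.08185 = 2.054 × 10^-3 mol
n(NaHCO3) in each aliquot = 2.054 × 10^-3 mol (1:1 ratio)
n(NaHCO3) in the whole flask = 2.054 × 10^-3 × 250.0/50.00 = 0.01027 mol
mass of NaHCO3 = 0.01027 × 84.01 = 0.8630 g
% NaHCO3 = 0.8630 / 1.607 × 100 = 53.70 %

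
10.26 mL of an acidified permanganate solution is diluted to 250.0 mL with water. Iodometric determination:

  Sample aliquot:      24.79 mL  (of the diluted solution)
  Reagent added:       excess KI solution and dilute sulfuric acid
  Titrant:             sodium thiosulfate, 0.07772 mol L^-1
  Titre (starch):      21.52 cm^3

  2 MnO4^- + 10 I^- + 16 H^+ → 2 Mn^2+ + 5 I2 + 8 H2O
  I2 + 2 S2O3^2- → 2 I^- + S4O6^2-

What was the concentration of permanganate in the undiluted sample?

n(S2O3^2-) = 0.02152 × 0.07772 = 1.673 × 10^-3 mol
n(I2) = n(S2O3^2-)/2 = 8.363 × 10^-4 mol
From the 2:5 ratio, n(MnO4^-) in the aliquot = 2/5 × 8.363 × 10^-4 = 3.345 × 10^-4 mol
[MnO4^-]_dilute = 3.345 × 10^-4 / 0.02479 = 0.01349 mol/L
[MnO4^-]_original = 0.01349 × 250.0/10.26 = 0.3288 mol/L

0.3288 mol/L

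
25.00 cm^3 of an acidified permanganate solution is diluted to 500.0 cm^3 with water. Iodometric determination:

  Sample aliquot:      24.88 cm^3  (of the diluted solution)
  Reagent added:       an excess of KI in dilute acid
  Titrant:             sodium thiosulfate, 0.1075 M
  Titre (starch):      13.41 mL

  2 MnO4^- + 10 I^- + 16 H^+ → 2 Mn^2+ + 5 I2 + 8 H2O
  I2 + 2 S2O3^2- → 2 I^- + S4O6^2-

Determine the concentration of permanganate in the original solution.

n(S2O3^2-) = 0.01341 × 0.1075 = 1.442 × 10^-3 mol
n(I2) = n(S2O3^2-)/2 = 7.208 × 10^-4 mol
From the 2:5 ratio, n(MnO4^-) in the aliquot = 2/5 × 7.208 × 10^-4 = 2.883 × 10^-4 mol
[MnO4^-]_dilute = 2.883 × 10^-4 / 0.02488 = 0.01159 mol/L
[MnO4^-]_original = 0.01159 × 500.0/25.00 = 0.2318 mol/L

0.2318 M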